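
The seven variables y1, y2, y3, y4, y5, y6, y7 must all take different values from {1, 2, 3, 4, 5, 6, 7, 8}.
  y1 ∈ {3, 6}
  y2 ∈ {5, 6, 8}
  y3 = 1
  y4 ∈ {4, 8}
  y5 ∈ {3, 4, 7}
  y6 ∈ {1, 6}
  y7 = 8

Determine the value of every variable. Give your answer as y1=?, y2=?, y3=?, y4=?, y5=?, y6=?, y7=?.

y1=3, y2=5, y3=1, y4=4, y5=7, y6=6, y7=8

y3 has just one choice, so y3 = 1. Remove 1 from y6.
y6 has just one choice, so y6 = 6. Remove 6 from y1, y2.
y7 has just one choice, so y7 = 8. Eliminate 8 elsewhere: y2, y4.
y1 has just one choice, so y1 = 3. Remove 3 from y5.
y2 has just one choice, so y2 = 5.
That leaves y4 = 4. Strike 4 from y5.
y5 must be 7 (only option left).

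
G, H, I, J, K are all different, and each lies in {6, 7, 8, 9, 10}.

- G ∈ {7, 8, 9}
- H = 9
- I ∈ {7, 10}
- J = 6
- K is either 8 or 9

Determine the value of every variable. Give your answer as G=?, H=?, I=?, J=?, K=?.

H has just one choice, so H = 9. Eliminate 9 elsewhere: G, K.
J's domain is down to {6}, so J = 6.
That leaves K = 8. Remove 8 from G.
That leaves G = 7. So I can't be 7.
I has just one choice, so I = 10.

G=7, H=9, I=10, J=6, K=8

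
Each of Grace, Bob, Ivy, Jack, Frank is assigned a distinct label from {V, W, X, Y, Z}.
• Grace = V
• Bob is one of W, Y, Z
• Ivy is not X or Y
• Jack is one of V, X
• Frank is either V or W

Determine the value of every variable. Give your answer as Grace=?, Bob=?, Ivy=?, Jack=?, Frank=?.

Grace=V, Bob=Y, Ivy=Z, Jack=X, Frank=W

Grace has just one choice, so Grace = V. Strike V from Ivy, Jack, Frank.
Jack has just one choice, so Jack = X.
Frank has just one choice, so Frank = W. So Bob, Ivy can't be W.
Ivy's domain is down to {Z}, so Ivy = Z. Strike Z from Bob.
Bob must be Y (only option left).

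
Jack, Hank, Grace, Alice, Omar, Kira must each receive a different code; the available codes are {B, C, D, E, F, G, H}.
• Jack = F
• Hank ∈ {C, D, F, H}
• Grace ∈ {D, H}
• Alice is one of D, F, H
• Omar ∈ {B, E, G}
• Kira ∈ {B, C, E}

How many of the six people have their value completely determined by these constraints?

Jack must be F (only option left). Strike F from Hank, Alice.
The 2 variables Grace and Alice are confined to {D, H}, which locks those values in; drop them from Hank.
Hank's domain is down to {C}, so Hank = C. Remove C from Kira.
Determined: Jack=F, Hank=C. The other people each still have more than one consistent value. That makes 2.

2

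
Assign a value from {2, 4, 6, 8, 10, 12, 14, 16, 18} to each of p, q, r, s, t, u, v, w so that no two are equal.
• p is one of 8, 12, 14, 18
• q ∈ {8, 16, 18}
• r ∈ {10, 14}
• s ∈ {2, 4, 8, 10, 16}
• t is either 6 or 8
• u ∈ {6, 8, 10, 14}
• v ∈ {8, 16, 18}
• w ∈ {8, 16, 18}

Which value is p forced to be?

q, v, w share exactly the 3 values {8, 16, 18}; by pigeonhole those values go to them, so strike 8, 16, 18 from p, s, t, u.
t has just one choice, so t = 6. So u can't be 6.
r and u between them cover only {10, 14} — a naked pair. Remove those values from p, s.
So p = 12.

12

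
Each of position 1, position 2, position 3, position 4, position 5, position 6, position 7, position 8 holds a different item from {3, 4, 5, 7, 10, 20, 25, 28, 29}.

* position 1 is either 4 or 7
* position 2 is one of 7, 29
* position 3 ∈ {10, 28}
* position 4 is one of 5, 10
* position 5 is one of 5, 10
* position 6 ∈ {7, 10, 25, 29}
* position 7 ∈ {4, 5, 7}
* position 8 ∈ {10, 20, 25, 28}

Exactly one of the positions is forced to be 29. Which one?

position 2

The 8 variables draw from only 8 values {4, 5, 7, 10, 20, 25, 28, 29}, so each is used; only position 8 can be 20, hence position 8 = 20.
The 7 still-open variables draw from only 7 values {4, 5, 7, 10, 25, 28, 29}, so each is used; only position 6 can be 25, hence position 6 = 25.
Among the 6 still-open variables, 28 fits only position 3 (and all 6 values in {4, 5, 7, 10, 28, 29} must be used), so position 3 = 28.
The 5 still-open variables together cover exactly {4, 5, 7, 10, 29} — 5 values for 5 variables — and 29 appears only in position 2's list, so position 2 = 29.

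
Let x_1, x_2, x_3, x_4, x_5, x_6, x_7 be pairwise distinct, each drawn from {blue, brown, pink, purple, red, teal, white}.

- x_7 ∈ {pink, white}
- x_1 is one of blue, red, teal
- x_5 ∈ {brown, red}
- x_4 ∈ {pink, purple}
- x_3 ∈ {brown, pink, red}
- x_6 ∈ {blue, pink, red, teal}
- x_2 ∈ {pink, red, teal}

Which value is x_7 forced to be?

white

The 7 variables together cover exactly {blue, brown, pink, purple, red, teal, white} — 7 values for 7 variables — and purple appears only in x_4's list, so x_4 = purple.
Among the 6 still-open variables, white fits only x_7 (and all 6 values in {blue, brown, pink, red, teal, white} must be used), so x_7 = white.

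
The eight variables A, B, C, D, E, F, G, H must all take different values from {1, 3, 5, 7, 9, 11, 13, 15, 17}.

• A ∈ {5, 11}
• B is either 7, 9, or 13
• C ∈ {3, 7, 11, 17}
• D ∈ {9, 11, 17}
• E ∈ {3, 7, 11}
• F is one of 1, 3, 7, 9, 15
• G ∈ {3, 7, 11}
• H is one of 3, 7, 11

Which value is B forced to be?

13

E, G, H between them cover only {3, 7, 11} — a naked triple. Remove those values from A, B, C, D, F.
A has just one choice, so A = 5.
C's domain is down to {17}, so C = 17. So D can't be 17.
D must be 9 (only option left). Remove 9 from B, F.
So B = 13.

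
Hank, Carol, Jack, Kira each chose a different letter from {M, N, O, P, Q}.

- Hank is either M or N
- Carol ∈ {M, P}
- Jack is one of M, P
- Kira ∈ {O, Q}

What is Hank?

N

Carol and Jack share exactly the 2 values {M, P}; by pigeonhole those values go to them, so strike M, P from Hank.
So Hank = N.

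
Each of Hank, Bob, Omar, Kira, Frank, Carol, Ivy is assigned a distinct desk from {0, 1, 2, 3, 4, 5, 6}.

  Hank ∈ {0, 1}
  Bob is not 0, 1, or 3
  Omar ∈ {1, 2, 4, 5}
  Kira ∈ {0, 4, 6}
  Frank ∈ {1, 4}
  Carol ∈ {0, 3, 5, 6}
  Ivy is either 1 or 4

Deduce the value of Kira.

6

Among the 7 variables, 3 fits only Carol (and all 7 values in {0, 1, 2, 3, 4, 5, 6} must be used), so Carol = 3.
Frank and Ivy between them cover only {1, 4} — a naked pair. Remove those values from Hank, Bob, Omar, Kira.
Hank has just one choice, so Hank = 0. Remove 0 from Kira.
So Kira = 6.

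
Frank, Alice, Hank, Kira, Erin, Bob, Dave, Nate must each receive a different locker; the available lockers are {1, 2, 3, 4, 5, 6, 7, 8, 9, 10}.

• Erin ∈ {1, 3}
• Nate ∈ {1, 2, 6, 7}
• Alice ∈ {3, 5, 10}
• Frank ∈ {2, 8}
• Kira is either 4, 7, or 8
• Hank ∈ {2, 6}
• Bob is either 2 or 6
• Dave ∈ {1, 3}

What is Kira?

4

Hank and Bob share exactly the 2 values {2, 6}; by pigeonhole those values go to them, so strike 2, 6 from Frank, Nate.
That leaves Frank = 8. Remove 8 from Kira.
Erin and Dave share exactly the 2 values {1, 3}; by pigeonhole those values go to them, so strike 1, 3 from Alice, Nate.
Nate must be 7 (only option left). Strike 7 from Kira.
So Kira = 4.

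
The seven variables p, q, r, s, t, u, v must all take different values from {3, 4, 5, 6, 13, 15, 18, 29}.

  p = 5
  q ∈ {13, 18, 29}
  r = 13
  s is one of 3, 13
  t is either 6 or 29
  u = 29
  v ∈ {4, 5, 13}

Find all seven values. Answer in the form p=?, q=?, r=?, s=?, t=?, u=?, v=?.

p must be 5 (only option left). So v can't be 5.
That leaves r = 13. Strike 13 from q, s, v.
s must be 3 (only option left).
That leaves u = 29. Remove 29 from q, t.
v's domain is down to {4}, so v = 4.
q has just one choice, so q = 18.
t's domain is down to {6}, so t = 6.

p=5, q=18, r=13, s=3, t=6, u=29, v=4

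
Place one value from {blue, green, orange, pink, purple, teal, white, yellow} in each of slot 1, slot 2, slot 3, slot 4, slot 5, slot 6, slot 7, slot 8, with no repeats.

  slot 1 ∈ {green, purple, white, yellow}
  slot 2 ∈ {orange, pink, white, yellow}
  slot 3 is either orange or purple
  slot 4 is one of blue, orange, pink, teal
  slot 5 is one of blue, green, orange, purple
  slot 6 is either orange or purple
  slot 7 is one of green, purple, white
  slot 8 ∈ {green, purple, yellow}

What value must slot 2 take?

pink

The 8 variables together cover exactly {blue, green, orange, pink, purple, teal, white, yellow} — 8 values for 8 variables — and teal appears only in slot 4's list, so slot 4 = teal.
Among the 7 still-open variables, blue fits only slot 5 (and all 7 values in {blue, green, orange, pink, purple, white, yellow} must be used), so slot 5 = blue.
The 6 still-open variables together cover exactly {green, orange, pink, purple, white, yellow} — 6 values for 6 variables — and pink appears only in slot 2's list, so slot 2 = pink.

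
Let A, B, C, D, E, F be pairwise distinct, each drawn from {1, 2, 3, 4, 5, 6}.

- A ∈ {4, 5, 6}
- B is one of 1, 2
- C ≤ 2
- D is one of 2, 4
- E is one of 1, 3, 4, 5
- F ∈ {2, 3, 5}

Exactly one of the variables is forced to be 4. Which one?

Among the 6 variables, 6 fits only A (and all 6 values in {1, 2, 3, 4, 5, 6} must be used), so A = 6.
B and C between them cover only {1, 2} — a naked pair. Remove those values from D, E, F.
So 4 goes to D.

D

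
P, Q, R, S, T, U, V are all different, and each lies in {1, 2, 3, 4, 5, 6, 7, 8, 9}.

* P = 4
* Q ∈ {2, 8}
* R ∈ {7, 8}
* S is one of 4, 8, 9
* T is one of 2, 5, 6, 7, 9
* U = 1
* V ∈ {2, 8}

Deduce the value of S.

P has just one choice, so P = 4. So S can't be 4.
That leaves U = 1.
The 2 variables Q and V are confined to {2, 8}, which locks those values in; drop them from R, S, T.
So S = 9.

9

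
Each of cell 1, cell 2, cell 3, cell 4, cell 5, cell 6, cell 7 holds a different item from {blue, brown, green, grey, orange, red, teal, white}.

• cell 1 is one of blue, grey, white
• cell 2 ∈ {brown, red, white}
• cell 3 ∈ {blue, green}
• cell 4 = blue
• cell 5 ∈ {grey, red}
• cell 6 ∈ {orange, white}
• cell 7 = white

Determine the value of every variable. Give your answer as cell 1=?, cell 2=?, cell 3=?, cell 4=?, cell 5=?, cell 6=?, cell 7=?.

cell 1=grey, cell 2=brown, cell 3=green, cell 4=blue, cell 5=red, cell 6=orange, cell 7=white

cell 4's domain is down to {blue}, so cell 4 = blue. Strike blue from cell 1, cell 3.
That leaves cell 7 = white. Eliminate white elsewhere: cell 1, cell 2, cell 6.
That leaves cell 1 = grey. Strike grey from cell 5.
cell 3 has just one choice, so cell 3 = green.
cell 5 has just one choice, so cell 5 = red. Strike red from cell 2.
cell 6 must be orange (only option left).
cell 2 has just one choice, so cell 2 = brown.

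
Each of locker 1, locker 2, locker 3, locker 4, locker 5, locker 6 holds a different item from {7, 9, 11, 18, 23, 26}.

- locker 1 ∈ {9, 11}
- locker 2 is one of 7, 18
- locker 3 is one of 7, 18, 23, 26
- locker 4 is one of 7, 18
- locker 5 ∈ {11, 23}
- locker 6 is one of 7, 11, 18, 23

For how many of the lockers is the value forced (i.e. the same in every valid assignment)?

2

The 6 variables draw from only 6 values {7, 9, 11, 18, 23, 26}, so each is used; only locker 1 can be 9, hence locker 1 = 9.
Among the 5 still-open variables, 26 fits only locker 3 (and all 5 values in {7, 11, 18, 23, 26} must be used), so locker 3 = 26.
locker 2 and locker 4 share exactly the 2 values {7, 18}; by pigeonhole those values go to them, so strike 7, 18 from locker 6.
Determined: locker 1=9, locker 3=26. The other lockers each still have more than one consistent value. That makes 2.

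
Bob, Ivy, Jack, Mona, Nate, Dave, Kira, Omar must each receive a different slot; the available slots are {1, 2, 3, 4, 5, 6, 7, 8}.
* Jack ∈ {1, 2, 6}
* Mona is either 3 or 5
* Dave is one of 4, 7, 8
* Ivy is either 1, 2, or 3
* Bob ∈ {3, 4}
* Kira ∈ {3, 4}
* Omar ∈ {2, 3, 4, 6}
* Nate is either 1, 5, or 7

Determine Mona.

The 8 variables draw from only 8 values {1, 2, 3, 4, 5, 6, 7, 8}, so each is used; only Dave can be 8, hence Dave = 8.
The 7 still-open variables draw from only 7 values {1, 2, 3, 4, 5, 6, 7}, so each is used; only Nate can be 7, hence Nate = 7.
Among the 6 still-open variables, 5 fits only Mona (and all 6 values in {1, 2, 3, 4, 5, 6} must be used), so Mona = 5.

5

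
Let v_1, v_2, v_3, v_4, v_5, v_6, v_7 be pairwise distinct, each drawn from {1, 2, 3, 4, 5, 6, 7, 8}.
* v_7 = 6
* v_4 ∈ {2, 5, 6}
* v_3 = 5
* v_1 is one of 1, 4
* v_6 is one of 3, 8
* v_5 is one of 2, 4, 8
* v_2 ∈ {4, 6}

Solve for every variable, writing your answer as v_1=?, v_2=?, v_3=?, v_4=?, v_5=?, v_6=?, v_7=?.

v_1=1, v_2=4, v_3=5, v_4=2, v_5=8, v_6=3, v_7=6

v_3 must be 5 (only option left). Strike 5 from v_4.
That leaves v_7 = 6. So v_2, v_4 can't be 6.
v_2 must be 4 (only option left). Eliminate 4 elsewhere: v_1, v_5.
v_4's domain is down to {2}, so v_4 = 2. Remove 2 from v_5.
v_5's domain is down to {8}, so v_5 = 8. Eliminate 8 elsewhere: v_6.
That leaves v_6 = 3.
v_1 must be 1 (only option left).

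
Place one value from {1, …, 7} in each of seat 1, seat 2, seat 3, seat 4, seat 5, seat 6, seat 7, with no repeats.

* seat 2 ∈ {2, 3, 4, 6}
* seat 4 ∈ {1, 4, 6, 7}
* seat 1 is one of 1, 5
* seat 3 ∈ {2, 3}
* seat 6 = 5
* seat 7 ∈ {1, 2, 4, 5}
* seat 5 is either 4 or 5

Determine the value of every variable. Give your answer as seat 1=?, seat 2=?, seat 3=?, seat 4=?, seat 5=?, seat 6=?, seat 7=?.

seat 6 has just one choice, so seat 6 = 5. Strike 5 from seat 1, seat 5, seat 7.
That leaves seat 1 = 1. Strike 1 from seat 4, seat 7.
seat 5 must be 4 (only option left). So seat 2, seat 4, seat 7 can't be 4.
seat 7 must be 2 (only option left). So seat 2, seat 3 can't be 2.
seat 3 has just one choice, so seat 3 = 3. Strike 3 from seat 2.
seat 2's domain is down to {6}, so seat 2 = 6. Eliminate 6 elsewhere: seat 4.
That leaves seat 4 = 7.

seat 1=1, seat 2=6, seat 3=3, seat 4=7, seat 5=4, seat 6=5, seat 7=2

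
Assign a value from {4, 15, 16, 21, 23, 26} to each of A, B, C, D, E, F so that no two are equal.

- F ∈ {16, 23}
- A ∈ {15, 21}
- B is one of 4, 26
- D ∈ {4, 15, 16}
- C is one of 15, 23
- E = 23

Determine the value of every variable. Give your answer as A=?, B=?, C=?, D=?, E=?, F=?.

E's domain is down to {23}, so E = 23. Eliminate 23 elsewhere: C, F.
F must be 16 (only option left). Eliminate 16 elsewhere: D.
That leaves C = 15. Strike 15 from A, D.
D's domain is down to {4}, so D = 4. Eliminate 4 elsewhere: B.
A must be 21 (only option left).
B must be 26 (only option left).

A=21, B=26, C=15, D=4, E=23, F=16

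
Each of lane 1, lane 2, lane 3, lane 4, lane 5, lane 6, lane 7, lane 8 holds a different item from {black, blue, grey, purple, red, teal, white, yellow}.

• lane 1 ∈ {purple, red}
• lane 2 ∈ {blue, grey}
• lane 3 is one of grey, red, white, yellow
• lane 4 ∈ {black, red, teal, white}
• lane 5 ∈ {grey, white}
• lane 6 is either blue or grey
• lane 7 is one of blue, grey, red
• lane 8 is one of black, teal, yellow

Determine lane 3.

The 8 variables draw from only 8 values {black, blue, grey, purple, red, teal, white, yellow}, so each is used; only lane 1 can be purple, hence lane 1 = purple.
lane 2 and lane 6 between them cover only {blue, grey} — a naked pair. Remove those values from lane 3, lane 5, lane 7.
lane 5 must be white (only option left). Eliminate white elsewhere: lane 3, lane 4.
lane 7 has just one choice, so lane 7 = red. So lane 3, lane 4 can't be red.
So lane 3 = yellow.

yellow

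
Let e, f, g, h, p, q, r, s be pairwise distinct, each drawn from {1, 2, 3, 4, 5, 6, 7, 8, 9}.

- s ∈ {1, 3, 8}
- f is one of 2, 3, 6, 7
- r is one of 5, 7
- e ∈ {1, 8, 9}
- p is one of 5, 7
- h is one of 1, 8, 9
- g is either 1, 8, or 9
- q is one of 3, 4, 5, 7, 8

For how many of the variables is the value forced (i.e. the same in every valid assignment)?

p and r between them cover only {5, 7} — a naked pair. Remove those values from f, q.
e, g, h between them cover only {1, 8, 9} — a naked triple. Remove those values from q, s.
s must be 3 (only option left). Strike 3 from f, q.
q's domain is down to {4}, so q = 4.
Determined: q=4, s=3. The other variables each still have more than one consistent value. That makes 2.

2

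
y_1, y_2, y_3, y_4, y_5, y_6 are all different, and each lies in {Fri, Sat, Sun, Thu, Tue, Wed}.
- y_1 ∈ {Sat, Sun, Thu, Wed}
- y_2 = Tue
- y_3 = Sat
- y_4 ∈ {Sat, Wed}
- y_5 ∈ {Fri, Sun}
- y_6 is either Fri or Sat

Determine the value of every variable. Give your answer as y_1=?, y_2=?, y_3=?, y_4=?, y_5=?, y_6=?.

y_2 has just one choice, so y_2 = Tue.
y_3's domain is down to {Sat}, so y_3 = Sat. Remove Sat from y_1, y_4, y_6.
y_4's domain is down to {Wed}, so y_4 = Wed. Strike Wed from y_1.
y_6's domain is down to {Fri}, so y_6 = Fri. So y_5 can't be Fri.
y_5 has just one choice, so y_5 = Sun. Remove Sun from y_1.
y_1's domain is down to {Thu}, so y_1 = Thu.

y_1=Thu, y_2=Tue, y_3=Sat, y_4=Wed, y_5=Sun, y_6=Fri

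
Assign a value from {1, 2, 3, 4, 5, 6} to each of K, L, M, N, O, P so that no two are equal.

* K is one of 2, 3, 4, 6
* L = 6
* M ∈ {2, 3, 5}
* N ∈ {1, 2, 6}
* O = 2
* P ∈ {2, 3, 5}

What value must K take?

4

L has just one choice, so L = 6. Strike 6 from K, N.
That leaves O = 2. Remove 2 from K, M, N, P.
N must be 1 (only option left).
Among the 3 still-open variables, 4 fits only K (and all 3 values in {3, 4, 5} must be used), so K = 4.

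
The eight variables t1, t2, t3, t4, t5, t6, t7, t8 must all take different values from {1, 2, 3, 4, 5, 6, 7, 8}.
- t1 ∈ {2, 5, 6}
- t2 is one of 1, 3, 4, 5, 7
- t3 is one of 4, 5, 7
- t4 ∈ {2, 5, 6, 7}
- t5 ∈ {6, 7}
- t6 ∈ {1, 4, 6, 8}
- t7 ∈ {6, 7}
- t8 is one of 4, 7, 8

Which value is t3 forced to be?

4

The 8 variables draw from only 8 values {1, 2, 3, 4, 5, 6, 7, 8}, so each is used; only t2 can be 3, hence t2 = 3.
Among the 7 still-open variables, 1 fits only t6 (and all 7 values in {1, 2, 4, 5, 6, 7, 8} must be used), so t6 = 1.
The 6 still-open variables draw from only 6 values {2, 4, 5, 6, 7, 8}, so each is used; only t8 can be 8, hence t8 = 8.
The 5 still-open variables draw from only 5 values {2, 4, 5, 6, 7}, so each is used; only t3 can be 4, hence t3 = 4.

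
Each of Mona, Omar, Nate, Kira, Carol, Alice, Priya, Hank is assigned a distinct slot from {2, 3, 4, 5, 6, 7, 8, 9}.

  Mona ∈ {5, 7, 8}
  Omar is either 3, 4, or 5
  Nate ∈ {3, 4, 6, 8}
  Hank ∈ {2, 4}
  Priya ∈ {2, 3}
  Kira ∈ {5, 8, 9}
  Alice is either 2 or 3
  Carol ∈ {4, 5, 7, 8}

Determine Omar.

The 8 variables draw from only 8 values {2, 3, 4, 5, 6, 7, 8, 9}, so each is used; only Nate can be 6, hence Nate = 6.
The 7 still-open variables draw from only 7 values {2, 3, 4, 5, 7, 8, 9}, so each is used; only Kira can be 9, hence Kira = 9.
Alice and Priya share exactly the 2 values {2, 3}; by pigeonhole those values go to them, so strike 2, 3 from Omar, Hank.
Hank's domain is down to {4}, so Hank = 4. So Omar, Carol can't be 4.
So Omar = 5.

5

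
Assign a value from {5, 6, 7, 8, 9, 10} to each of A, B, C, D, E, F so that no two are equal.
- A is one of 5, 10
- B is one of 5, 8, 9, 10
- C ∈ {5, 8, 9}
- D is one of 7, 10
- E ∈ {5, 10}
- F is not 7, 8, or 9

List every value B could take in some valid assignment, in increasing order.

8, 9

The 6 variables draw from only 6 values {5, 6, 7, 8, 9, 10}, so each is used; only F can be 6, hence F = 6.
The 5 still-open variables draw from only 5 values {5, 7, 8, 9, 10}, so each is used; only D can be 7, hence D = 7.
The 2 variables A and E are confined to {5, 10}, which locks those values in; drop them from B, C.
No further eliminations apply; B can still be any of 8, 9.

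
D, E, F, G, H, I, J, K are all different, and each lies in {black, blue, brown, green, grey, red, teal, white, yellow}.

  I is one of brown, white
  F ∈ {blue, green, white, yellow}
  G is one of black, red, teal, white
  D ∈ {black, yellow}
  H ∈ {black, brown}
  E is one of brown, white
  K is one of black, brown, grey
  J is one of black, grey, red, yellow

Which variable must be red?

E and I between them cover only {brown, white} — a naked pair. Remove those values from F, G, H, K.
H has just one choice, so H = black. Strike black from D, G, J, K.
K has just one choice, so K = grey. Remove grey from J.
That leaves D = yellow. So F, J can't be yellow.
So red goes to J.

J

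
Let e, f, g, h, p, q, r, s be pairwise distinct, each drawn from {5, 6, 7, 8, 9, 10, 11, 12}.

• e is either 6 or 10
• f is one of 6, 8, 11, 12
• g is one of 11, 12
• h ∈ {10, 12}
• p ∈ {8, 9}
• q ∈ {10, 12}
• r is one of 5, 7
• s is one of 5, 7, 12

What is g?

The 8 variables draw from only 8 values {5, 6, 7, 8, 9, 10, 11, 12}, so each is used; only p can be 9, hence p = 9.
Among the 7 still-open variables, 8 fits only f (and all 7 values in {5, 6, 7, 8, 10, 11, 12} must be used), so f = 8.
The 6 still-open variables draw from only 6 values {5, 6, 7, 10, 11, 12}, so each is used; only e can be 6, hence e = 6.
Among the 5 still-open variables, 11 fits only g (and all 5 values in {5, 7, 10, 11, 12} must be used), so g = 11.

11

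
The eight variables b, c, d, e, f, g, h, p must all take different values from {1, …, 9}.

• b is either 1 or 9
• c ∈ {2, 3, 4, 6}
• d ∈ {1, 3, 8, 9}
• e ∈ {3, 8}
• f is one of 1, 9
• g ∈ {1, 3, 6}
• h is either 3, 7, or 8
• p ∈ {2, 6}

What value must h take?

7

The 8 variables draw from only 8 values {1, 2, 3, 4, 6, 7, 8, 9}, so each is used; only c can be 4, hence c = 4.
The 7 still-open variables draw from only 7 values {1, 2, 3, 6, 7, 8, 9}, so each is used; only p can be 2, hence p = 2.
The 6 still-open variables draw from only 6 values {1, 3, 6, 7, 8, 9}, so each is used; only g can be 6, hence g = 6.
The 5 still-open variables together cover exactly {1, 3, 7, 8, 9} — 5 values for 5 variables — and 7 appears only in h's list, so h = 7.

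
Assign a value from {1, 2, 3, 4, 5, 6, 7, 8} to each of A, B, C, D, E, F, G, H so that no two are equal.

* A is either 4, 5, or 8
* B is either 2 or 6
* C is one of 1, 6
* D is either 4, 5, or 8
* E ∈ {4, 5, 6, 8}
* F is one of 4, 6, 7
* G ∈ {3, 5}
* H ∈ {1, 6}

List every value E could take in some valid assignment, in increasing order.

Among the 8 variables, 2 fits only B (and all 8 values in {1, 2, 3, 4, 5, 6, 7, 8} must be used), so B = 2.
The 7 still-open variables together cover exactly {1, 3, 4, 5, 6, 7, 8} — 7 values for 7 variables — and 3 appears only in G's list, so G = 3.
The 6 still-open variables draw from only 6 values {1, 4, 5, 6, 7, 8}, so each is used; only F can be 7, hence F = 7.
C and H share exactly the 2 values {1, 6}; by pigeonhole those values go to them, so strike 1, 6 from E.
No further eliminations apply; E can still be any of 4, 5, 8.

4, 5, 8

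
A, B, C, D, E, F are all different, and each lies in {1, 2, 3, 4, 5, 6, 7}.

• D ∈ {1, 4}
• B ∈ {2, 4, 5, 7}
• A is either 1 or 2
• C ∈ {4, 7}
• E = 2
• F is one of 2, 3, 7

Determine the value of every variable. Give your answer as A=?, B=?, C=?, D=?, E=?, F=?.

A=1, B=5, C=7, D=4, E=2, F=3

E's domain is down to {2}, so E = 2. Strike 2 from A, B, F.
A has just one choice, so A = 1. Strike 1 from D.
D has just one choice, so D = 4. Eliminate 4 elsewhere: B, C.
C's domain is down to {7}, so C = 7. So B, F can't be 7.
That leaves F = 3.
B has just one choice, so B = 5.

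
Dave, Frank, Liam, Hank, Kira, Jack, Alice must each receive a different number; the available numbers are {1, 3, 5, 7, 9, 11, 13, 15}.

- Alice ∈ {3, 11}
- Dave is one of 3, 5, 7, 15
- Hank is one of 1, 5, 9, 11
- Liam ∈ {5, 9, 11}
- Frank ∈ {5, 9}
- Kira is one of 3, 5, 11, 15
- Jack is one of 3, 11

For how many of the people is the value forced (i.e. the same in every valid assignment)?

The 7 variables together cover exactly {1, 3, 5, 7, 9, 11, 15} — 7 values for 7 variables — and 1 appears only in Hank's list, so Hank = 1.
The 6 still-open variables draw from only 6 values {3, 5, 7, 9, 11, 15}, so each is used; only Dave can be 7, hence Dave = 7.
The 5 still-open variables together cover exactly {3, 5, 9, 11, 15} — 5 values for 5 variables — and 15 appears only in Kira's list, so Kira = 15.
Jack and Alice share exactly the 2 values {3, 11}; by pigeonhole those values go to them, so strike 3, 11 from Liam.
Determined: Dave=7, Hank=1, Kira=15. The other people each still have more than one consistent value. That makes 3.

3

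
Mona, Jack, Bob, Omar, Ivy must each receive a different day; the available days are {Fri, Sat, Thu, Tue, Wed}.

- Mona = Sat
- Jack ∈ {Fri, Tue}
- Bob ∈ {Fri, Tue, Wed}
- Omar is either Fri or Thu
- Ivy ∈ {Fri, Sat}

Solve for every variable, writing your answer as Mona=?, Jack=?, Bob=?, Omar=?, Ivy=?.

Mona must be Sat (only option left). Eliminate Sat elsewhere: Ivy.
Ivy's domain is down to {Fri}, so Ivy = Fri. So Jack, Bob, Omar can't be Fri.
Jack must be Tue (only option left). Strike Tue from Bob.
Bob must be Wed (only option left).
Omar has just one choice, so Omar = Thu.

Mona=Sat, Jack=Tue, Bob=Wed, Omar=Thu, Ivy=Fri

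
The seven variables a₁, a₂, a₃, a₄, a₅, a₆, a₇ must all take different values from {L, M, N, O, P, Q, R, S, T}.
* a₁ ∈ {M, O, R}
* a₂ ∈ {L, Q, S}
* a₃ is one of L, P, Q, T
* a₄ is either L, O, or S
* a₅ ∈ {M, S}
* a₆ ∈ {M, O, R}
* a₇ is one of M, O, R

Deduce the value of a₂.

Q

a₁, a₆, a₇ share exactly the 3 values {M, O, R}; by pigeonhole those values go to them, so strike M, O, R from a₄, a₅.
That leaves a₅ = S. Remove S from a₂, a₄.
That leaves a₄ = L. So a₂, a₃ can't be L.
So a₂ = Q.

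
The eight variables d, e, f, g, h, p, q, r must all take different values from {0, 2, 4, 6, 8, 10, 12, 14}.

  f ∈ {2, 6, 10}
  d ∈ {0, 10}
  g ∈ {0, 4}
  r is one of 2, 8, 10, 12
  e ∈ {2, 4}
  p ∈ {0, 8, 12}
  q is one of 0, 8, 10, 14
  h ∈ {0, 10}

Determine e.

2

Among the 8 variables, 6 fits only f (and all 8 values in {0, 2, 4, 6, 8, 10, 12, 14} must be used), so f = 6.
The 7 still-open variables draw from only 7 values {0, 2, 4, 8, 10, 12, 14}, so each is used; only q can be 14, hence q = 14.
d and h between them cover only {0, 10} — a naked pair. Remove those values from g, p, r.
g's domain is down to {4}, so g = 4. So e can't be 4.
So e = 2.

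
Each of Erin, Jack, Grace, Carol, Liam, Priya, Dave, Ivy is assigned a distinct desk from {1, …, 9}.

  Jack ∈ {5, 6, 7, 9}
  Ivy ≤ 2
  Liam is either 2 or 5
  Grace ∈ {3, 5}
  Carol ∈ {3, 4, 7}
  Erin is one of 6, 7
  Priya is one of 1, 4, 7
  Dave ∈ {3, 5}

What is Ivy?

1

The 8 variables draw from only 8 values {1, 2, 3, 4, 5, 6, 7, 9}, so each is used; only Jack can be 9, hence Jack = 9.
The 7 still-open variables together cover exactly {1, 2, 3, 4, 5, 6, 7} — 7 values for 7 variables — and 6 appears only in Erin's list, so Erin = 6.
The 2 variables Grace and Dave are confined to {3, 5}, which locks those values in; drop them from Carol, Liam.
Liam has just one choice, so Liam = 2. Eliminate 2 elsewhere: Ivy.
So Ivy = 1.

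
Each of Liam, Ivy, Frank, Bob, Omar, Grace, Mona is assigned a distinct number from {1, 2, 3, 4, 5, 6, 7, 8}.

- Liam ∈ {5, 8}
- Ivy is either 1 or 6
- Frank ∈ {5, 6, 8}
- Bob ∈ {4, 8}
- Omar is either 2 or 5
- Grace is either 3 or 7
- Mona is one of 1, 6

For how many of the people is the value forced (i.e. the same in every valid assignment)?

2

The 2 variables Ivy and Mona are confined to {1, 6}, which locks those values in; drop them from Frank.
Liam and Frank between them cover only {5, 8} — a naked pair. Remove those values from Bob, Omar.
Bob must be 4 (only option left).
Omar must be 2 (only option left).
Determined: Bob=4, Omar=2. The other people each still have more than one consistent value. That makes 2.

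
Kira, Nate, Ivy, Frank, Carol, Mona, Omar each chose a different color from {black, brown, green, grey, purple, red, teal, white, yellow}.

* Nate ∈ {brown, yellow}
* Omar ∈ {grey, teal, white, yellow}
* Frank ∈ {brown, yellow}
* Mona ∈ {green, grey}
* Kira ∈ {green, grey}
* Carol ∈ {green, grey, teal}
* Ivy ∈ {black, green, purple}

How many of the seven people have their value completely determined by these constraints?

2

Kira and Mona share exactly the 2 values {green, grey}; by pigeonhole those values go to them, so strike green, grey from Ivy, Carol, Omar.
That leaves Carol = teal. Eliminate teal elsewhere: Omar.
Nate and Frank between them cover only {brown, yellow} — a naked pair. Remove those values from Omar.
That leaves Omar = white.
Determined: Carol=teal, Omar=white. The other people each still have more than one consistent value. That makes 2.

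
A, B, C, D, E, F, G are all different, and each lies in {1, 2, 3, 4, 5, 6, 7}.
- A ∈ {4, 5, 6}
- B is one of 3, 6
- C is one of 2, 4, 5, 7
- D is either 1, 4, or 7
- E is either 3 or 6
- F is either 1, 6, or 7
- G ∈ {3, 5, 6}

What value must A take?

4

The 7 variables together cover exactly {1, 2, 3, 4, 5, 6, 7} — 7 values for 7 variables — and 2 appears only in C's list, so C = 2.
The 2 variables B and E are confined to {3, 6}, which locks those values in; drop them from A, F, G.
G must be 5 (only option left). Strike 5 from A.
So A = 4.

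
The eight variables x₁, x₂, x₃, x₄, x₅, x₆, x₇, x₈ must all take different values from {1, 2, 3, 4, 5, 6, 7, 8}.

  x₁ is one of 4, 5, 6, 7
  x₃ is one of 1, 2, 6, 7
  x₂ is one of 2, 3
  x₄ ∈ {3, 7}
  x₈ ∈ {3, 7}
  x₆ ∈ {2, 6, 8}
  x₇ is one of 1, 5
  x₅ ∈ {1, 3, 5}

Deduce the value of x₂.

The 8 variables draw from only 8 values {1, 2, 3, 4, 5, 6, 7, 8}, so each is used; only x₁ can be 4, hence x₁ = 4.
Among the 7 still-open variables, 8 fits only x₆ (and all 7 values in {1, 2, 3, 5, 6, 7, 8} must be used), so x₆ = 8.
Among the 6 still-open variables, 6 fits only x₃ (and all 6 values in {1, 2, 3, 5, 6, 7} must be used), so x₃ = 6.
The 5 still-open variables draw from only 5 values {1, 2, 3, 5, 7}, so each is used; only x₂ can be 2, hence x₂ = 2.

2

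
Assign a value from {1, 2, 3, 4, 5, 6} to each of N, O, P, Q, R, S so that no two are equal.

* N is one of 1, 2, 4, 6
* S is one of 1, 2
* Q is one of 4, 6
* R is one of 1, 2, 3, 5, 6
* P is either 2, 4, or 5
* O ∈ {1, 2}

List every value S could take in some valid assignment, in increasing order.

1, 2

Among the 6 variables, 3 fits only R (and all 6 values in {1, 2, 3, 4, 5, 6} must be used), so R = 3.
The 5 still-open variables together cover exactly {1, 2, 4, 5, 6} — 5 values for 5 variables — and 5 appears only in P's list, so P = 5.
O and S share exactly the 2 values {1, 2}; by pigeonhole those values go to them, so strike 1, 2 from N.
No further eliminations apply; S can still be any of 1, 2.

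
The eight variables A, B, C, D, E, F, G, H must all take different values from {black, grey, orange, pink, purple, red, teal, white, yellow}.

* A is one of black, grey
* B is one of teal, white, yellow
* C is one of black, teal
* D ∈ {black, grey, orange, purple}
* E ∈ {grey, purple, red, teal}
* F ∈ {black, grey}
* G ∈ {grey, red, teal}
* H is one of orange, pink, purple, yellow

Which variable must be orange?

A and F share exactly the 2 values {black, grey}; by pigeonhole those values go to them, so strike black, grey from C, D, E, G.
C has just one choice, so C = teal. Remove teal from B, E, G.
G has just one choice, so G = red. Eliminate red elsewhere: E.
E's domain is down to {purple}, so E = purple. Remove purple from D, H.
So orange goes to D.

D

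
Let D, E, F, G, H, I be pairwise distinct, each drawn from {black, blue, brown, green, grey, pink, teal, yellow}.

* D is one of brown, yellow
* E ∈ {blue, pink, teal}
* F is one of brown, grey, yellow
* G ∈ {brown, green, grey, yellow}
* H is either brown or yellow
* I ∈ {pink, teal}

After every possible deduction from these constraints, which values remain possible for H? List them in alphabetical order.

D and H between them cover only {brown, yellow} — a naked pair. Remove those values from F, G.
That leaves F = grey. Strike grey from G.
G has just one choice, so G = green.
No further eliminations apply; H can still be any of brown, yellow.

brown, yellow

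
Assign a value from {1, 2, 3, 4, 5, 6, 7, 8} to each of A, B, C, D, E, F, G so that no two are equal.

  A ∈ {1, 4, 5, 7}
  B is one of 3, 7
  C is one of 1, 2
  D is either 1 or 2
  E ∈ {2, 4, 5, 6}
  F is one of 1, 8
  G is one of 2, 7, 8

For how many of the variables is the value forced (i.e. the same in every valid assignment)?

The 2 variables C and D are confined to {1, 2}, which locks those values in; drop them from A, E, F, G.
F has just one choice, so F = 8. Strike 8 from G.
That leaves G = 7. Strike 7 from A, B.
B has just one choice, so B = 3.
Determined: B=3, F=8, G=7. The other variables each still have more than one consistent value. That makes 3.

3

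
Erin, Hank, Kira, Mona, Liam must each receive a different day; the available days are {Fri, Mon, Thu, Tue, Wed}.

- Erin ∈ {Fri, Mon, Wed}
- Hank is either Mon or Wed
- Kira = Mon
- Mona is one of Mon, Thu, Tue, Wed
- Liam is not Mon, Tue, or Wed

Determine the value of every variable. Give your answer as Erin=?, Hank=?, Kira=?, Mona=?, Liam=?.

Kira's domain is down to {Mon}, so Kira = Mon. Remove Mon from Erin, Hank, Mona.
Hank must be Wed (only option left). So Erin, Mona can't be Wed.
That leaves Erin = Fri. Remove Fri from Liam.
Liam has just one choice, so Liam = Thu. Remove Thu from Mona.
Mona's domain is down to {Tue}, so Mona = Tue.

Erin=Fri, Hank=Wed, Kira=Mon, Mona=Tue, Liam=Thu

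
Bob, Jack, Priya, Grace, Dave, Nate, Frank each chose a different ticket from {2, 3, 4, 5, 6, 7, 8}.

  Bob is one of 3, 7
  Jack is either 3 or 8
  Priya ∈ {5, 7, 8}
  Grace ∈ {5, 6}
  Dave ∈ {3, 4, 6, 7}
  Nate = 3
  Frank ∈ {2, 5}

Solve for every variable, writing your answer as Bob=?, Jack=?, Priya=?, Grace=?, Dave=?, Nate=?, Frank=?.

Nate has just one choice, so Nate = 3. Eliminate 3 elsewhere: Bob, Jack, Dave.
Bob must be 7 (only option left). Remove 7 from Priya, Dave.
Jack has just one choice, so Jack = 8. Strike 8 from Priya.
That leaves Priya = 5. So Grace, Frank can't be 5.
Grace's domain is down to {6}, so Grace = 6. Remove 6 from Dave.
That leaves Dave = 4.
That leaves Frank = 2.

Bob=7, Jack=8, Priya=5, Grace=6, Dave=4, Nate=3, Frank=2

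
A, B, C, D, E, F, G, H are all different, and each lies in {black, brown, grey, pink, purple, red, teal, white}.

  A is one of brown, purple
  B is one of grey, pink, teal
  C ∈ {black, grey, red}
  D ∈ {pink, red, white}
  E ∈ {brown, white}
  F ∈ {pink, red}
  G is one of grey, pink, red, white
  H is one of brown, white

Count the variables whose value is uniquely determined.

4

Among the 8 variables, black fits only C (and all 8 values in {black, brown, grey, pink, purple, red, teal, white} must be used), so C = black.
Among the 7 still-open variables, purple fits only A (and all 7 values in {brown, grey, pink, purple, red, teal, white} must be used), so A = purple.
Among the 6 still-open variables, teal fits only B (and all 6 values in {brown, grey, pink, red, teal, white} must be used), so B = teal.
Among the 5 still-open variables, grey fits only G (and all 5 values in {brown, grey, pink, red, white} must be used), so G = grey.
The 2 variables E and H are confined to {brown, white}, which locks those values in; drop them from D.
Determined: A=purple, B=teal, C=black, G=grey. The other variables each still have more than one consistent value. That makes 4.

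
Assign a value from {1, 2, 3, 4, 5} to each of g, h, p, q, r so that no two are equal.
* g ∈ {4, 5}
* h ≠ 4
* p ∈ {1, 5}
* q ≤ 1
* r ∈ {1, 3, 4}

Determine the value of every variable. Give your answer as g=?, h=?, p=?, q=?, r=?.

q's domain is down to {1}, so q = 1. Remove 1 from h, p, r.
p's domain is down to {5}, so p = 5. Strike 5 from g, h.
That leaves g = 4. Eliminate 4 elsewhere: r.
r must be 3 (only option left). Remove 3 from h.
h's domain is down to {2}, so h = 2.

g=4, h=2, p=5, q=1, r=3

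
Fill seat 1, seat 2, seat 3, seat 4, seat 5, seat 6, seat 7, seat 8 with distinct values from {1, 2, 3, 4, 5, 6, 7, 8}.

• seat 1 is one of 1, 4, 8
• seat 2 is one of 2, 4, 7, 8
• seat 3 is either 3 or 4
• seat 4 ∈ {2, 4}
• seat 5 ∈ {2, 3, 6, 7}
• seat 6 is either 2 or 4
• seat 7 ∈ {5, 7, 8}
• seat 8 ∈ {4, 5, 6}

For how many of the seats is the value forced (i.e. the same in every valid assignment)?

The 8 variables together cover exactly {1, 2, 3, 4, 5, 6, 7, 8} — 8 values for 8 variables — and 1 appears only in seat 1's list, so seat 1 = 1.
seat 4 and seat 6 share exactly the 2 values {2, 4}; by pigeonhole those values go to them, so strike 2, 4 from seat 2, seat 3, seat 5, seat 8.
That leaves seat 3 = 3. So seat 5 can't be 3.
Determined: seat 1=1, seat 3=3. The other seats each still have more than one consistent value. That makes 2.

2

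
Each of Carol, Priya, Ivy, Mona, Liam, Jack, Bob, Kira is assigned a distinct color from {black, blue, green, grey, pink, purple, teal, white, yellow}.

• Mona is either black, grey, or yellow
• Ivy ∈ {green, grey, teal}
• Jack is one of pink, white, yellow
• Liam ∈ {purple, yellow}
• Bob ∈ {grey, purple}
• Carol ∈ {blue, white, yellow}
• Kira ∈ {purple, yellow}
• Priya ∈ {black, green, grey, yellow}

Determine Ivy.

teal

The 2 variables Liam and Kira are confined to {purple, yellow}, which locks those values in; drop them from Carol, Priya, Mona, Jack, Bob.
That leaves Bob = grey. Strike grey from Priya, Ivy, Mona.
Mona must be black (only option left). Eliminate black elsewhere: Priya.
That leaves Priya = green. Strike green from Ivy.
So Ivy = teal.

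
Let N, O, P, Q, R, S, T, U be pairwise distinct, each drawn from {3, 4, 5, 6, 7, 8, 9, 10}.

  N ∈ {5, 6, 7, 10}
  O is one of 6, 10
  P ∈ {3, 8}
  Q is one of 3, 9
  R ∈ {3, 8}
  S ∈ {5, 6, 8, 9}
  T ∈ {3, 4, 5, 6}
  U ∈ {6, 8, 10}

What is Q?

9

The 8 variables together cover exactly {3, 4, 5, 6, 7, 8, 9, 10} — 8 values for 8 variables — and 4 appears only in T's list, so T = 4.
The 7 still-open variables draw from only 7 values {3, 5, 6, 7, 8, 9, 10}, so each is used; only N can be 7, hence N = 7.
Among the 6 still-open variables, 5 fits only S (and all 6 values in {3, 5, 6, 8, 9, 10} must be used), so S = 5.
The 5 still-open variables together cover exactly {3, 6, 8, 9, 10} — 5 values for 5 variables — and 9 appears only in Q's list, so Q = 9.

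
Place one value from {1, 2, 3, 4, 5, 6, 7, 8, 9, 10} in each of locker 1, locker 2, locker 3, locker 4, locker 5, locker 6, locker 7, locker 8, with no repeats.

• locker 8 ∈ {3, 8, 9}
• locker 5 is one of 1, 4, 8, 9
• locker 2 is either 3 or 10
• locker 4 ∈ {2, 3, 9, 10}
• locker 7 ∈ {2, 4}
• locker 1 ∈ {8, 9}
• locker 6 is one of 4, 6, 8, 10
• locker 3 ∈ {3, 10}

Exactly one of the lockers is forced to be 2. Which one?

The 8 variables together cover exactly {1, 2, 3, 4, 6, 8, 9, 10} — 8 values for 8 variables — and 1 appears only in locker 5's list, so locker 5 = 1.
The 7 still-open variables together cover exactly {2, 3, 4, 6, 8, 9, 10} — 7 values for 7 variables — and 6 appears only in locker 6's list, so locker 6 = 6.
The 6 still-open variables draw from only 6 values {2, 3, 4, 8, 9, 10}, so each is used; only locker 7 can be 4, hence locker 7 = 4.
Among the 5 still-open variables, 2 fits only locker 4 (and all 5 values in {2, 3, 8, 9, 10} must be used), so locker 4 = 2.

locker 4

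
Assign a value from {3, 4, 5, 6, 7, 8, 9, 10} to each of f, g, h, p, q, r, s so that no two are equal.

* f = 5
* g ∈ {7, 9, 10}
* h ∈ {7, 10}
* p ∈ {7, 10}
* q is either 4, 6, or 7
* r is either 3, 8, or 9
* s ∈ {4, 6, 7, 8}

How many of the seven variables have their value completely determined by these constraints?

2

f has just one choice, so f = 5.
h and p share exactly the 2 values {7, 10}; by pigeonhole those values go to them, so strike 7, 10 from g, q, s.
g's domain is down to {9}, so g = 9. Remove 9 from r.
Determined: f=5, g=9. The other variables each still have more than one consistent value. That makes 2.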